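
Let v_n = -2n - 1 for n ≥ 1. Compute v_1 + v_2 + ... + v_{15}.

Over n = 1..15: Σn = 120.
Total = (-2)·120 + (-1)·15 = -255.

-255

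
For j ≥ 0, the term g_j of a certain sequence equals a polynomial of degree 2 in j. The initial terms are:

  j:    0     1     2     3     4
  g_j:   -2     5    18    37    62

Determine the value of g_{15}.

1st diffs: 7, 13, 19, 25.
2nd diffs: 6, 6, 6 (constant).
Newton forward-difference form: g_j = -2 + 7·C(j,1) + 6·C(j,2).
At j = 15: j = 15, so g_{15} = -2 + 105 + 630 = 733.

733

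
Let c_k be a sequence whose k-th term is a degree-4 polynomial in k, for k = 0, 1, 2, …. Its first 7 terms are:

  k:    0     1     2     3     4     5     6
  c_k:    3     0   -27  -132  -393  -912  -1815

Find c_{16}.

1st diffs: -3, -27, -105, -261, -519, -903.
2nd diffs: -24, -78, -156, -258, -384.
3rd diffs: -54, -78, -102, -126.
4th diffs: -24, -24, -24 (constant).
Newton forward-difference form: c_k = 3 + (-3)·C(k,1) + (-24)·C(k,2) + (-54)·C(k,3) + (-24)·C(k,4).
At k = 16: k = 16, so c_{16} = 3 - 48 - 2880 - 30240 - 43680 = -76845.

-76845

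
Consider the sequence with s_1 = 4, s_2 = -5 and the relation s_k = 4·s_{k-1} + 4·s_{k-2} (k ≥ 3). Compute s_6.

-784

Step forward from the initial values:
s_3 = -4  s_4 = -36  s_5 = -160  s_6 = -784.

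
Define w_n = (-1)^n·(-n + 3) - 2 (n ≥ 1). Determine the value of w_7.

2

(-1)^7 = -1; -n + 3 at n=7 is -4; so w_7 = 2.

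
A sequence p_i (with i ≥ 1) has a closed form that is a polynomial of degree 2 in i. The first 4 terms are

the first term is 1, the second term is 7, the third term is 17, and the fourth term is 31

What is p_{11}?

1st diffs: 6, 10, 14.
2nd diffs: 4, 4 (constant).
Newton forward-difference form: p_i = 1 + 6·C(i-1,1) + 4·C(i-1,2).
At i = 11: i-1 = 10, so p_{11} = 1 + 60 + 180 = 241.

241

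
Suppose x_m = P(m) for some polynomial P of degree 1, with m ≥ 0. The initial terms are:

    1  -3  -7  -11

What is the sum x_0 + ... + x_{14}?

1st diffs: -4, -4, -4 (constant).
So x_m = -4m + 1.
Continuing: …, -15, -19, -23, -27, …, x_{14} = -55.
Summing m = 0..14 (15 terms) gives -405.

-405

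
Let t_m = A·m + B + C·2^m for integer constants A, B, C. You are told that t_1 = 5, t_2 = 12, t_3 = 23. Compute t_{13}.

The three given values yield: A + B + 2C = 5; 2A + B + 4C = 12; 3A + B + 8C = 23.
Subtracting the first from the second: A + 2C = 7.
Subtracting the second from the third: A + 4C = 11.
Solving: C = 2, A = 3, then B = -2.
Hence t_{13} = 3·13 + (-2) + 2·8192 = 16421.

16421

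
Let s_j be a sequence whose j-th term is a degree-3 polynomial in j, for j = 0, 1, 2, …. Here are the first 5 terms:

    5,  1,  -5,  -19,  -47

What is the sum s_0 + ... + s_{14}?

1st diffs: -4, -6, -14, -28.
2nd diffs: -2, -8, -14.
3rd diffs: -6, -6 (constant).
So s_j = -j^3 + 2j^2 - 5j + 5.
Continuing: …, -95, -169, -275, -419, …, s_{14} = -2417.
Summing j = 0..14 (15 terms) gives -9445.

-9445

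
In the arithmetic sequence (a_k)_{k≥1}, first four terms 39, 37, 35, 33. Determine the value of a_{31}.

-21

Common difference d = -2.
a_k = 39 + (k - 1)·(-2).
a_{31} = 39 + 30·(-2) = -21.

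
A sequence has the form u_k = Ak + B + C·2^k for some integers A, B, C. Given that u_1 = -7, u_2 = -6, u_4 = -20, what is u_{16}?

-131000

Plug in k = 1, 2, 4: A + B + 2C = -7; 2A + B + 4C = -6; 4A + B + 16C = -20.
Subtracting the first from the second: A + 2C = 1.
Subtracting the second from the third: 2A + 12C = -14.
Solving: C = -2, A = 5, then B = -8.
Therefore u_{16} = 80 + (-8) + (-2)·65536 = -131000.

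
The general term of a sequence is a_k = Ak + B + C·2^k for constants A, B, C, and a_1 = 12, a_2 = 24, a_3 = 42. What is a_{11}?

6210

Write the equations: A + B + 2C = 12; 2A + B + 4C = 24; 3A + B + 8C = 42.
Subtracting the first from the second: A + 2C = 12.
Subtracting the second from the third: A + 4C = 18.
Solving: C = 3, A = 6, then B = 0.
Hence a_{11} = 6·11 + 0 + 3·2048 = 6210.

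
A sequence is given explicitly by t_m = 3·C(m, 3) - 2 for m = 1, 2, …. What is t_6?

58

C(6, 3) = 20, so t_6 = 58.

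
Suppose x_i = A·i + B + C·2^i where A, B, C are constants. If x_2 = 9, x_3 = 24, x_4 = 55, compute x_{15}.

131052

Plug in i = 2, 3, 4: 2A + B + 4C = 9; 3A + B + 8C = 24; 4A + B + 16C = 55.
Subtracting the first from the second: A + 4C = 15.
Subtracting the second from the third: A + 8C = 31.
Solving: C = 4, A = -1, then B = -5.
Hence x_{15} = -1·15 + (-5) + 4·32768 = 131052.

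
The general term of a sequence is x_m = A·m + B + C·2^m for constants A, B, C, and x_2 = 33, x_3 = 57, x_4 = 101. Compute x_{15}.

Plug in m = 2, 3, 4: 2A + B + 4C = 33; 3A + B + 8C = 57; 4A + B + 16C = 101.
Subtracting the first from the second: A + 4C = 24.
Subtracting the second from the third: A + 8C = 44.
Solving: C = 5, A = 4, then B = 5.
Hence x_{15} = 4·15 + 5 + 5·32768 = 163905.

163905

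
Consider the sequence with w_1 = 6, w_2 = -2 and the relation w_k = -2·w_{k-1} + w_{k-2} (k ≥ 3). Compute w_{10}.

-4418

w_3 = 10, w_4 = -22, w_5 = 54, w_6 = -130, w_7 = 314, w_8 = -758, w_9 = 1830, w_{10} = -4418.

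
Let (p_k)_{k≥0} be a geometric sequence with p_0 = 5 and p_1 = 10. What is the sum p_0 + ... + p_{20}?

Common ratio r = 2.
p_k = 5·2^(k-0).
S = 5·(2^21 - 1)/(2 - 1) = 5·(2097152 - 1)/(1) = 10485755.

10485755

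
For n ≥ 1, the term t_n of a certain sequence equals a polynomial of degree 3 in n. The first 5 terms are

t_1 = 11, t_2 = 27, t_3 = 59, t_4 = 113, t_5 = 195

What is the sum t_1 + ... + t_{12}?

1st diffs: 16, 32, 54, 82.
2nd diffs: 16, 22, 28.
3rd diffs: 6, 6 (constant).
So t_n = n^3 + 2n^2 + 3n + 5.
Continuing: …, 311, 467, 669, 923, …, t_{12} = 2057.
Summing n = 1..12 (12 terms) gives 7678.

7678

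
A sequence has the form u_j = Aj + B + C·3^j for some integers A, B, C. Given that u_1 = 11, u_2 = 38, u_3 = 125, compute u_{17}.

645700763

The three given values yield: A + B + 3C = 11; 2A + B + 9C = 38; 3A + B + 27C = 125.
Subtracting the first from the second: A + 6C = 27.
Subtracting the second from the third: A + 18C = 87.
Solving: C = 5, A = -3, then B = -1.
Hence u_{17} = -3·17 + (-1) + 5·129140163 = 645700763.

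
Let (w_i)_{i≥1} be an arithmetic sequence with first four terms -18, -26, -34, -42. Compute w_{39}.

-322

Common difference d = -8.
w_i = -18 + (i - 1)·(-8).
w_{39} = -18 + 38·(-8) = -322.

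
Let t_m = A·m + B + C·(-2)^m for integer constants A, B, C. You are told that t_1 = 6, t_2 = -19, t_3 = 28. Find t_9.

2038

At m = 1, 2, 3: A + B - 2C = 6; 2A + B + 4C = -19; 3A + B - 8C = 28.
Subtracting the first from the second: A + 6C = -25.
Subtracting the second from the third: A - 12C = 47.
Solving: C = -4, A = -1, then B = -1.
Hence t_9 = -1·9 + (-1) + (-4)·(-512) = 2038.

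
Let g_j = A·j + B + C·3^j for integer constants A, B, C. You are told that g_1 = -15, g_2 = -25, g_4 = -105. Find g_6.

-761

At j = 1, 2, 4: A + B + 3C = -15; 2A + B + 9C = -25; 4A + B + 81C = -105.
Subtracting the first from the second: A + 6C = -10.
Subtracting the second from the third: 2A + 72C = -80.
Solving: C = -1, A = -4, then B = -8.
Hence g_6 = -4·6 + (-8) + (-1)·729 = -761.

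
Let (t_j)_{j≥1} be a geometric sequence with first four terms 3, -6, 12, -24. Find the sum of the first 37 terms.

Common ratio r = -2.
t_j = 3·(-2)^(j-1).
S = 3·((-2)^37 - 1)/(-2 - 1) = 3·(-137438953472 - 1)/(-3) = 137438953473.

137438953473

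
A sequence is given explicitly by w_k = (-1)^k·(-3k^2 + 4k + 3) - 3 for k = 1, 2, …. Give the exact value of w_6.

-84

(-1)^6 = 1; -3k^2 + 4k + 3 at k=6 is -81; so w_6 = -84.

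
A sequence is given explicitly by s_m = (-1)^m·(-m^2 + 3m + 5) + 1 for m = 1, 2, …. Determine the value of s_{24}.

(-1)^24 = 1; -m^2 + 3m + 5 at m=24 is -499; so s_{24} = -498.

-498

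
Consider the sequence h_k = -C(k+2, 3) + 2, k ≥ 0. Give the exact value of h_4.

C(6, 3) = 20, so h_4 = -18.

-18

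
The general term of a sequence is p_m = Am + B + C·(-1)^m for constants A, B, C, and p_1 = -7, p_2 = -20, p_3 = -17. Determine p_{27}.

At m = 1, 2, 3: A + B - C = -7; 2A + B + C = -20; 3A + B - C = -17.
Subtracting the first from the second: A + 2C = -13.
Subtracting the second from the third: A - 2C = 3.
Solving: C = -4, A = -5, then B = -6.
Therefore p_{27} = -135 + (-6) + (-4)·(-1) = -137.

-137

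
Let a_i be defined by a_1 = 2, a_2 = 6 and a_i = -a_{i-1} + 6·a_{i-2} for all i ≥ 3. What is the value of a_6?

174

Applying the relation repeatedly:
a_3 = 6;  a_4 = 30;  a_5 = 6;  a_6 = 174.
(Characteristic roots are 2 and -3.)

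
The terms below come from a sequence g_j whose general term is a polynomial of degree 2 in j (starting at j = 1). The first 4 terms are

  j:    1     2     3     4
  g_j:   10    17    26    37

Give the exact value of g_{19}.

442

1st diffs: 7, 9, 11.
2nd diffs: 2, 2 (constant).
So g_j = j^2 + 4j + 5.
Evaluating at j = 19 gives g_{19} = 442.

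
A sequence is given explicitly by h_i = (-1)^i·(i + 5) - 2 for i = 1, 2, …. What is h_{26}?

(-1)^26 = 1; i + 5 at i=26 is 31; so h_{26} = 29.

29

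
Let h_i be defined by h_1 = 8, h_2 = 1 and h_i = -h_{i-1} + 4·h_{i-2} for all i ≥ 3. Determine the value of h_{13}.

Applying the relation repeatedly:
h_3 = 31  h_4 = -27  h_5 = 151  …  h_{10} = -12947  h_{11} = 34351  h_{12} = -86139  h_{13} = 223543.

223543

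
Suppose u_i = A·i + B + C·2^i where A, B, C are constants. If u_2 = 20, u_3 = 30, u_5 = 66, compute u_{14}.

16472

At i = 2, 3, 5: 2A + B + 4C = 20; 3A + B + 8C = 30; 5A + B + 32C = 66.
Subtracting the first from the second: A + 4C = 10.
Subtracting the second from the third: 2A + 24C = 36.
Solving: C = 1, A = 6, then B = 4.
Hence u_{14} = 6·14 + 4 + 1·16384 = 16472.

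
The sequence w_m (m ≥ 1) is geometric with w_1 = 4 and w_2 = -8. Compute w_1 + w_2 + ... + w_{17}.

174764

Common ratio r = -2.
w_m = 4·(-2)^(m-1).
S = 4·((-2)^17 - 1)/(-2 - 1) = 4·(-131072 - 1)/(-3) = 174764.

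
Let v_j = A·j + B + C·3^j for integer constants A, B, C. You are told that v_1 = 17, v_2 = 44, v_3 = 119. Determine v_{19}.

4649045927

Plug in j = 1, 2, 3: A + B + 3C = 17; 2A + B + 9C = 44; 3A + B + 27C = 119.
Subtracting the first from the second: A + 6C = 27.
Subtracting the second from the third: A + 18C = 75.
Solving: C = 4, A = 3, then B = 2.
So v_j = 3·j + 2 + 4·3^j; at j=19 this is 4649045927.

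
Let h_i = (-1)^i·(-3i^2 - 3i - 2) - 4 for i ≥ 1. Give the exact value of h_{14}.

(-1)^14 = 1; -3i^2 - 3i - 2 at i=14 is -632; so h_{14} = -636.

-636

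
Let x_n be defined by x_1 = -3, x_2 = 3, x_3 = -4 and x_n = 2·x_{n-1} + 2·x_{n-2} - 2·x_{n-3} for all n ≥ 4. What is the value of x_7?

Compute successive terms:
x_4 = 4; x_5 = -6; x_6 = 4; x_7 = -12.

-12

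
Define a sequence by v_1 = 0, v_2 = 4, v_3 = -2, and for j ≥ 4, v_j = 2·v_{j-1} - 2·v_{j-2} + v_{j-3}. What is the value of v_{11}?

-16

v_4 = -12  v_5 = -16  v_6 = -10  v_7 = 0  v_8 = 4  v_9 = -2  v_{10} = -12  v_{11} = -16.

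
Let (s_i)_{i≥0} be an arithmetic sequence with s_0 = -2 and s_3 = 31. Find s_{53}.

581

Common difference d = (31 - (-2)) / (3 - 0) = 11.
s_i = -2 + (i - 0)·11.
s_{53} = -2 + 53·11 = 581.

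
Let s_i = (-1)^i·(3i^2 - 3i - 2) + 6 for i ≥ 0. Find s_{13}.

-460

(-1)^13 = -1; 3i^2 - 3i - 2 at i=13 is 466; so s_{13} = -460.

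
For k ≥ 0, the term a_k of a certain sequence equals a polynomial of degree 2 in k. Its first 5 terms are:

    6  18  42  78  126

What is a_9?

546

1st diffs: 12, 24, 36, 48.
2nd diffs: 12, 12, 12 (constant).
So a_k = 6k^2 + 6k + 6.
Evaluating at k = 9 gives a_9 = 546.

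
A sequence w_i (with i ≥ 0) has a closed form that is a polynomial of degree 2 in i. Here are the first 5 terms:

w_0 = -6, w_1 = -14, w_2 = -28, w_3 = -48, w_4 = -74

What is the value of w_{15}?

1st diffs: -8, -14, -20, -26.
2nd diffs: -6, -6, -6 (constant).
So w_i = -3i^2 - 5i - 6.
Evaluating at i = 15 gives w_{15} = -756.

-756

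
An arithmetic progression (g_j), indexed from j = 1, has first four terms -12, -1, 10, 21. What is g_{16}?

Common difference d = 11.
g_j = -12 + (j - 1)·11.
g_{16} = -12 + 15·11 = 153.

153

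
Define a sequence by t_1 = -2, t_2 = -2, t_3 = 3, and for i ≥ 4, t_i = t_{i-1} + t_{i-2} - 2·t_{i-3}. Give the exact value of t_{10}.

t_4 = 5  t_5 = 12  t_6 = 11  t_7 = 13  t_8 = 0  t_9 = -9  t_{10} = -35.

-35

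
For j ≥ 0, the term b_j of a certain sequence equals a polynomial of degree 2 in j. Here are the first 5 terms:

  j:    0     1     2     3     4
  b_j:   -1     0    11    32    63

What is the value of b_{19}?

1728

1st diffs: 1, 11, 21, 31.
2nd diffs: 10, 10, 10 (constant).
So b_j = 5j^2 - 4j - 1.
Evaluating at j = 19 gives b_{19} = 1728.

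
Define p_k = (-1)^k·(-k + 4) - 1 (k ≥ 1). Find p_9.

(-1)^9 = -1; -k + 4 at k=9 is -5; so p_9 = 4.

4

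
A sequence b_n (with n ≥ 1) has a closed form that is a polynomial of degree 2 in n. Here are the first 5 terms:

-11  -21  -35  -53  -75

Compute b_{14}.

1st diffs: -10, -14, -18, -22.
2nd diffs: -4, -4, -4 (constant).
Newton forward-difference form: b_n = -11 + (-10)·C(n-1,1) + (-4)·C(n-1,2).
At n = 14: n-1 = 13, so b_{14} = -11 - 130 - 312 = -453.

-453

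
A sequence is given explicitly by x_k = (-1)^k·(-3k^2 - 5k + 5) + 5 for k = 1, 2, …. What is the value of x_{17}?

(-1)^17 = -1; -3k^2 - 5k + 5 at k=17 is -947; so x_{17} = 952.

952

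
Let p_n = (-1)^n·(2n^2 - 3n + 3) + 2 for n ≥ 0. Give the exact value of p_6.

59

(-1)^6 = 1; 2n^2 - 3n + 3 at n=6 is 57; so p_6 = 59.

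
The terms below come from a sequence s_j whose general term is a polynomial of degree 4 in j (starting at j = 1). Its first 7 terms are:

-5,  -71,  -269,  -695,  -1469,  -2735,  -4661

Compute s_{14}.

1st diffs: -66, -198, -426, -774, -1266, -1926.
2nd diffs: -132, -228, -348, -492, -660.
3rd diffs: -96, -120, -144, -168.
4th diffs: -24, -24, -24 (constant).
Newton forward-difference form: s_j = -5 + (-66)·C(j-1,1) + (-132)·C(j-1,2) + (-96)·C(j-1,3) + (-24)·C(j-1,4).
At j = 14: j-1 = 13, so s_{14} = -5 - 858 - 10296 - 27456 - 17160 = -55775.

-55775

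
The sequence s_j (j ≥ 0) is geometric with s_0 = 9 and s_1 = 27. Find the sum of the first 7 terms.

9837

Common ratio r = 3.
s_j = 9·3^(j-0).
S = 9·(3^7 - 1)/(3 - 1) = 9·(2187 - 1)/(2) = 9837.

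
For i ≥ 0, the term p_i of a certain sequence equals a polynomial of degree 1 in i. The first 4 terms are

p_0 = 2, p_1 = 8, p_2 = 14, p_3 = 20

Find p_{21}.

128

1st diffs: 6, 6, 6 (constant).
So p_i = 6i + 2.
Evaluating at i = 21 gives p_{21} = 128.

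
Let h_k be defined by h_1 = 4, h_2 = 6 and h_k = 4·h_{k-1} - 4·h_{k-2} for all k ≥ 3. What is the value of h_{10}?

Step forward from the initial values:
h_3 = 8;  h_4 = 8;  h_5 = 0;  h_6 = -32;  h_7 = -128;  h_8 = -384;  h_9 = -1024;  h_{10} = -2560.
(Characteristic roots are 2 and 2.)

-2560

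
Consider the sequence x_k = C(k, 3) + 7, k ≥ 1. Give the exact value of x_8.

C(8, 3) = 56, so x_8 = 63.

63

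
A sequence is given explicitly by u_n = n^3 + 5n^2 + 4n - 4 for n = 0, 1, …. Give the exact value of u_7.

612

u_7 = 1·7^3 + 5·7^2 + 4·7 - 4 = 612.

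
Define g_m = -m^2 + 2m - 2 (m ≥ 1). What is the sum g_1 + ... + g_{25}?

Over m = 1..25: Σm = 325, Σm² = 5525.
Total = (-1)·5525 + (2)·325 + (-2)·25 = -4925.

-4925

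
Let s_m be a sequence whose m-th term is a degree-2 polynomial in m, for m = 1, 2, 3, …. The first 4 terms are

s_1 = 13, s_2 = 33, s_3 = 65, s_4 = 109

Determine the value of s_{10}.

625

1st diffs: 20, 32, 44.
2nd diffs: 12, 12 (constant).
Newton forward-difference form: s_m = 13 + 20·C(m-1,1) + 12·C(m-1,2).
At m = 10: m-1 = 9, so s_{10} = 13 + 180 + 432 = 625.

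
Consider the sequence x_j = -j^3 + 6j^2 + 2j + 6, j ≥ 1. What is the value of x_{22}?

-7694

x_{22} = -1·22^3 + 6·22^2 + 2·22 + 6 = -7694.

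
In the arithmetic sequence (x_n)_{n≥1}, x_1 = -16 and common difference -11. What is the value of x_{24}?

x_n = -16 + (n - 1)·(-11).
x_{24} = -16 + 23·(-11) = -269.

-269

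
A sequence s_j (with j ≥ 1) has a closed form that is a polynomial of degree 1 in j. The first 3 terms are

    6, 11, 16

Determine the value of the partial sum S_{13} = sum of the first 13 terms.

468

1st diffs: 5, 5 (constant).
So s_j = 5j + 1.
Continuing: …, 21, 26, 31, 36, …, s_{13} = 66.
Summing j = 1..13 (13 terms) gives 468.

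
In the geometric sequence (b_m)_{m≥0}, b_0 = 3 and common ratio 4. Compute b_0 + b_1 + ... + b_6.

b_m = 3·4^(m-0).
S = 3·(4^7 - 1)/(4 - 1) = 3·(16384 - 1)/(3) = 16383.

16383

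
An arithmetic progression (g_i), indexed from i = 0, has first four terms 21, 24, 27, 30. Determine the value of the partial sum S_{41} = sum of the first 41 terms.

Common difference d = 3.
g_i = 21 + (i - 0)·3.
g_{40} = 141; S = 41·(21 + 141)/2 = 3321.

3321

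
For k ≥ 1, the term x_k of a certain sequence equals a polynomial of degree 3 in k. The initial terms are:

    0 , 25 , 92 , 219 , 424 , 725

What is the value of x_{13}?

1st diffs: 25, 67, 127, 205, 301.
2nd diffs: 42, 60, 78, 96.
3rd diffs: 18, 18, 18 (constant).
Newton forward-difference form: x_k = 25·C(k-1,1) + 42·C(k-1,2) + 18·C(k-1,3).
At k = 13: k-1 = 12, so x_{13} = 300 + 2772 + 3960 = 7032.

7032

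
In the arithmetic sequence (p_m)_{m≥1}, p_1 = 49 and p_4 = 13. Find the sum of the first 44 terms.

-9196

Common difference d = (13 - 49) / (4 - 1) = -12.
p_m = 49 + (m - 1)·(-12).
p_{44} = -467; S = 44·(49 + (-467))/2 = -9196.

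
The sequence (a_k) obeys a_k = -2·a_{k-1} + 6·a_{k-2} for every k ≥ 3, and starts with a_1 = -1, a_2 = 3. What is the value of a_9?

-27408

a_3 = -12, a_4 = 42, a_5 = -156, a_6 = 564, a_7 = -2064, a_8 = 7512, a_9 = -27408.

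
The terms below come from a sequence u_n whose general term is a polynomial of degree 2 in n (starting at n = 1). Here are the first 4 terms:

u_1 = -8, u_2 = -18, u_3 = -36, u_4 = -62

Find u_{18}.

1st diffs: -10, -18, -26.
2nd diffs: -8, -8 (constant).
Newton forward-difference form: u_n = -8 + (-10)·C(n-1,1) + (-8)·C(n-1,2).
At n = 18: n-1 = 17, so u_{18} = -8 - 170 - 1088 = -1266.

-1266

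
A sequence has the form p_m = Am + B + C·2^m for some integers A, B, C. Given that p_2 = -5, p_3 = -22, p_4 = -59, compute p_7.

-610

At m = 2, 3, 4: 2A + B + 4C = -5; 3A + B + 8C = -22; 4A + B + 16C = -59.
Subtracting the first from the second: A + 4C = -17.
Subtracting the second from the third: A + 8C = -37.
Solving: C = -5, A = 3, then B = 9.
So p_m = 3·m + 9 + (-5)·2^m; at m=7 this is -610.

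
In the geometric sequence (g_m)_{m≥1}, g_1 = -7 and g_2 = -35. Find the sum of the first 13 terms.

Common ratio r = 5.
g_m = (-7)·5^(m-1).
S = (-7)·(5^13 - 1)/(5 - 1) = (-7)·(1220703125 - 1)/(4) = -2136230467.

-2136230467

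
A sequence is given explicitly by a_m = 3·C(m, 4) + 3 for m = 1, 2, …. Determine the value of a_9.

C(9, 4) = 126, so a_9 = 381.

381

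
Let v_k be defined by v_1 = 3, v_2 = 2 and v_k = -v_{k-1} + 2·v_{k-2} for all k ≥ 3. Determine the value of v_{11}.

Compute successive terms:
v_3 = 4;  v_4 = 0;  v_5 = 8;  v_6 = -8;  v_7 = 24;  v_8 = -40;  v_9 = 88;  v_{10} = -168;  v_{11} = 344.
(Characteristic roots are 1 and -2.)

344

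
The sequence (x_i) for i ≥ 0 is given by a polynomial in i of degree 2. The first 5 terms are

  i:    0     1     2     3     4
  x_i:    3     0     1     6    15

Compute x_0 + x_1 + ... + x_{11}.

718

1st diffs: -3, 1, 5, 9.
2nd diffs: 4, 4, 4 (constant).
Newton forward-difference form: x_i = 3 + (-3)·C(i,1) + 4·C(i,2).
Continuing: …, 28, 45, 66, 91, …, x_{11} = 190.
Summing i = 0..11 (12 terms) gives 718.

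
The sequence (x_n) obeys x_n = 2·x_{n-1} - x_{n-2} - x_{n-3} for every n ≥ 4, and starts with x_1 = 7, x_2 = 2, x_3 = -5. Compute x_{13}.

178

Applying the relation repeatedly:
x_4 = -19  x_5 = -35  x_6 = -46  x_7 = -38  x_8 = 5  x_9 = 94  x_{10} = 221  x_{11} = 343  x_{12} = 371  x_{13} = 178.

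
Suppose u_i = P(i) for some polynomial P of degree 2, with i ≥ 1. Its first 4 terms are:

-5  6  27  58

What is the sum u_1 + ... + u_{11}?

2200

1st diffs: 11, 21, 31.
2nd diffs: 10, 10 (constant).
So u_i = 5i^2 - 4i - 6.
Continuing: …, 99, 150, 211, 282, …, u_{11} = 555.
Summing i = 1..11 (11 terms) gives 2200.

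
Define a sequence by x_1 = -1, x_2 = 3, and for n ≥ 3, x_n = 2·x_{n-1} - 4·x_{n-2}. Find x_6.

x_3 = 10;  x_4 = 8;  x_5 = -24;  x_6 = -80.

-80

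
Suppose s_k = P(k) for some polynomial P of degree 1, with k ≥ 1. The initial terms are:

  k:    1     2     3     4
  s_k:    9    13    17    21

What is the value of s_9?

1st diffs: 4, 4, 4 (constant).
So s_k = 4k + 5.
Evaluating at k = 9 gives s_9 = 41.

41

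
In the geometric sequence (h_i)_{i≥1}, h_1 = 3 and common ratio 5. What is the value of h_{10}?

5859375

h_i = 3·5^(i-1).
h_{10} = 3·5^9 = 5859375.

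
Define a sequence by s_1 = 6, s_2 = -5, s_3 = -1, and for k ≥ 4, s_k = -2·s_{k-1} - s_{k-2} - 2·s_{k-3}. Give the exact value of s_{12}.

-2045

Applying the relation repeatedly:
s_4 = -5  s_5 = 21  s_6 = -35  s_7 = 59  s_8 = -125  s_9 = 261  s_{10} = -515  s_{11} = 1019  s_{12} = -2045.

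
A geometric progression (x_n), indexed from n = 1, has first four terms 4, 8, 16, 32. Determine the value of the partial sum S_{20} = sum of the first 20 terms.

4194300

Common ratio r = 2.
x_n = 4·2^(n-1).
S = 4·(2^20 - 1)/(2 - 1) = 4·(1048576 - 1)/(1) = 4194300.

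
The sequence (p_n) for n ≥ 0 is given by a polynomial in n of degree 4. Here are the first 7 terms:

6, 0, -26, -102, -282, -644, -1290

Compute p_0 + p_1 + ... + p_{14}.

1st diffs: -6, -26, -76, -180, -362, -646.
2nd diffs: -20, -50, -104, -182, -284.
3rd diffs: -30, -54, -78, -102.
4th diffs: -24, -24, -24 (constant).
So p_n = -n^4 + n^3 - 6n^2 + 6.
Continuing: …, -2346, -3962, -6312, -9594, …, p_{14} = -36842.
Summing n = 0..14 (15 terms) gives -122662.

-122662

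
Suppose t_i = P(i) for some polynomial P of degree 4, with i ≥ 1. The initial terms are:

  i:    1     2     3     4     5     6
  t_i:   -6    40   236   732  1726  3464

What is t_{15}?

1st diffs: 46, 196, 496, 994, 1738.
2nd diffs: 150, 300, 498, 744.
3rd diffs: 150, 198, 246.
4th diffs: 48, 48 (constant).
Newton forward-difference form: t_i = -6 + 46·C(i-1,1) + 150·C(i-1,2) + 150·C(i-1,3) + 48·C(i-1,4).
At i = 15: i-1 = 14, so t_{15} = -6 + 644 + 13650 + 54600 + 48048 = 116936.

116936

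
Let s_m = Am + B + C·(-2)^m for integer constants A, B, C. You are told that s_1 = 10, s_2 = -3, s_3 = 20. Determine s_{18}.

-524299

The three given values yield: A + B - 2C = 10; 2A + B + 4C = -3; 3A + B - 8C = 20.
Subtracting the first from the second: A + 6C = -13.
Subtracting the second from the third: A - 12C = 23.
Solving: C = -2, A = -1, then B = 7.
So s_m = -1·m + 7 + (-2)·(-2)^m; at m=18 this is -524299.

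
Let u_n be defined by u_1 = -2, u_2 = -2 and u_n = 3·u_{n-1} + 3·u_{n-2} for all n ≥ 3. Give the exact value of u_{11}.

-479682

u_3 = -12; u_4 = -42; u_5 = -162; u_6 = -612; u_7 = -2322; u_8 = -8802; u_9 = -33372; u_{10} = -126522; u_{11} = -479682.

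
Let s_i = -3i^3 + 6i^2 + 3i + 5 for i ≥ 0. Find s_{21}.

s_{21} = -3·21^3 + 6·21^2 + 3·21 + 5 = -25069.

-25069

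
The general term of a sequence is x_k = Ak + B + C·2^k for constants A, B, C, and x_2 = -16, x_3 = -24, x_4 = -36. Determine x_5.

-56

Write the equations: 2A + B + 4C = -16; 3A + B + 8C = -24; 4A + B + 16C = -36.
Subtracting the first from the second: A + 4C = -8.
Subtracting the second from the third: A + 8C = -12.
Solving: C = -1, A = -4, then B = -4.
Therefore x_5 = -20 + (-4) + (-1)·32 = -56.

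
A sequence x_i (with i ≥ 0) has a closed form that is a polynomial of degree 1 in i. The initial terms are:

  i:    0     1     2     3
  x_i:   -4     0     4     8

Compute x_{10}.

1st diffs: 4, 4, 4 (constant).
So x_i = 4i - 4.
Evaluating at i = 10 gives x_{10} = 36.

36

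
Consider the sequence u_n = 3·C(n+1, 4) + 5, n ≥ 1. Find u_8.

383

C(9, 4) = 126, so u_8 = 383.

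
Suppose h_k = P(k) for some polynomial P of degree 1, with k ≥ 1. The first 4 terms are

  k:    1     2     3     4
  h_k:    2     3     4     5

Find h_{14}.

1st diffs: 1, 1, 1 (constant).
So h_k = k + 1.
Evaluating at k = 14 gives h_{14} = 15.

15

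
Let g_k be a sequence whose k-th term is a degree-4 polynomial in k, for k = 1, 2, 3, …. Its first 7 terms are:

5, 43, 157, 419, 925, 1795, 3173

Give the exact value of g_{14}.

1st diffs: 38, 114, 262, 506, 870, 1378.
2nd diffs: 76, 148, 244, 364, 508.
3rd diffs: 72, 96, 120, 144.
4th diffs: 24, 24, 24 (constant).
So g_k = k^4 + 2k^3 + k^2 + 6k - 5.
Evaluating at k = 14 gives g_{14} = 44179.

44179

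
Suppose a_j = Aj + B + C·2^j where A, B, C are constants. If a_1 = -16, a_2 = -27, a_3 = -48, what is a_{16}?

-327701

At j = 1, 2, 3: A + B + 2C = -16; 2A + B + 4C = -27; 3A + B + 8C = -48.
Subtracting the first from the second: A + 2C = -11.
Subtracting the second from the third: A + 4C = -21.
Solving: C = -5, A = -1, then B = -5.
Hence a_{16} = -1·16 + (-5) + (-5)·65536 = -327701.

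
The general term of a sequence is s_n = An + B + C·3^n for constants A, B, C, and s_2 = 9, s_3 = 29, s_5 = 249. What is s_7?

Write the equations: 2A + B + 9C = 9; 3A + B + 27C = 29; 5A + B + 243C = 249.
Subtracting the first from the second: A + 18C = 20.
Subtracting the second from the third: 2A + 216C = 220.
Solving: C = 1, A = 2, then B = -4.
Therefore s_7 = 14 + (-4) + 1·2187 = 2197.

2197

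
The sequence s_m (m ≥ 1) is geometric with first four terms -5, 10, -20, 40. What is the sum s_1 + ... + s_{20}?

Common ratio r = -2.
s_m = (-5)·(-2)^(m-1).
S = (-5)·((-2)^20 - 1)/(-2 - 1) = (-5)·(1048576 - 1)/(-3) = 1747625.

1747625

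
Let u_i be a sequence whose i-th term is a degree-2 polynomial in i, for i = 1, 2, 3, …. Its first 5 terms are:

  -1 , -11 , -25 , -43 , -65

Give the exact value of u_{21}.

-961

1st diffs: -10, -14, -18, -22.
2nd diffs: -4, -4, -4 (constant).
So u_i = -2i^2 - 4i + 5.
Evaluating at i = 21 gives u_{21} = -961.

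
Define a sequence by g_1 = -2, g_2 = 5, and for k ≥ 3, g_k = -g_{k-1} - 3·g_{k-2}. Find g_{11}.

Step forward from the initial values:
g_3 = 1;  g_4 = -16;  g_5 = 13;  g_6 = 35;  g_7 = -74;  g_8 = -31;  g_9 = 253;  g_{10} = -160;  g_{11} = -599.

-599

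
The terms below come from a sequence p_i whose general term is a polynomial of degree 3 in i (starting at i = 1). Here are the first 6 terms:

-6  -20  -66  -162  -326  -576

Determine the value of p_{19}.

-19842

1st diffs: -14, -46, -96, -164, -250.
2nd diffs: -32, -50, -68, -86.
3rd diffs: -18, -18, -18 (constant).
Newton forward-difference form: p_i = -6 + (-14)·C(i-1,1) + (-32)·C(i-1,2) + (-18)·C(i-1,3).
At i = 19: i-1 = 18, so p_{19} = -6 - 252 - 4896 - 14688 = -19842.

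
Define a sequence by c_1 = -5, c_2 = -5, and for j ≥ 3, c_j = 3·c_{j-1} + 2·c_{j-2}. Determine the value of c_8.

Compute successive terms:
c_3 = -25  c_4 = -85  c_5 = -305  c_6 = -1085  c_7 = -3865  c_8 = -13765.

-13765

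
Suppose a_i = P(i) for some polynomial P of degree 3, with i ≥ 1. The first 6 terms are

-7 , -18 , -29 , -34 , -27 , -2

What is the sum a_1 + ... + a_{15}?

1st diffs: -11, -11, -5, 7, 25.
2nd diffs: 0, 6, 12, 18.
3rd diffs: 6, 6, 6 (constant).
Newton forward-difference form: a_i = -7 + (-11)·C(i-1,1) + 6·C(i-1,3).
Continuing: …, 47, 126, 241, 398, …, a_{15} = 2023.
Summing i = 1..15 (15 terms) gives 6930.

6930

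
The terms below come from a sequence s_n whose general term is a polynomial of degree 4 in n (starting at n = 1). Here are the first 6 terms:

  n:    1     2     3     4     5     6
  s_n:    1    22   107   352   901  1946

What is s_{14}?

67042

1st diffs: 21, 85, 245, 549, 1045.
2nd diffs: 64, 160, 304, 496.
3rd diffs: 96, 144, 192.
4th diffs: 48, 48 (constant).
So s_n = 2n^4 - 4n^3 + 6n^2 + n - 4.
Evaluating at n = 14 gives s_{14} = 67042.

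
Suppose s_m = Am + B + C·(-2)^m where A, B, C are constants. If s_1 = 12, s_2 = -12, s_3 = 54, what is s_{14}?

-81840

The three given values yield: A + B - 2C = 12; 2A + B + 4C = -12; 3A + B - 8C = 54.
Subtracting the first from the second: A + 6C = -24.
Subtracting the second from the third: A - 12C = 66.
Solving: C = -5, A = 6, then B = -4.
So s_m = 6·m + (-4) + (-5)·(-2)^m; at m=14 this is -81840.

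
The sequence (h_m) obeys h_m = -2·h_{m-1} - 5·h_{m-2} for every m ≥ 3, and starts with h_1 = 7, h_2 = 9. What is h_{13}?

Applying the relation repeatedly:
h_3 = -53; h_4 = 61; h_5 = 143; …; h_{10} = 2649; h_{11} = 26587; h_{12} = -66419; h_{13} = -97.

-97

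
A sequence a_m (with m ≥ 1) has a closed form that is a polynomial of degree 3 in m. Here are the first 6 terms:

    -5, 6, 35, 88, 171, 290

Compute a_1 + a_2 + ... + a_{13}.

10231

1st diffs: 11, 29, 53, 83, 119.
2nd diffs: 18, 24, 30, 36.
3rd diffs: 6, 6, 6 (constant).
Newton forward-difference form: a_m = -5 + 11·C(m-1,1) + 18·C(m-1,2) + 6·C(m-1,3).
Continuing: …, 451, 660, 923, 1246, …, a_{13} = 2635.
Summing m = 1..13 (13 terms) gives 10231.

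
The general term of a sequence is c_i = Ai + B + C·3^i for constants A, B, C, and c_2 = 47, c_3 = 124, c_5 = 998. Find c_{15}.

57395704

The three given values yield: 2A + B + 9C = 47; 3A + B + 27C = 124; 5A + B + 243C = 998.
Subtracting the first from the second: A + 18C = 77.
Subtracting the second from the third: 2A + 216C = 874.
Solving: C = 4, A = 5, then B = 1.
So c_i = 5·i + 1 + 4·3^i; at i=15 this is 57395704.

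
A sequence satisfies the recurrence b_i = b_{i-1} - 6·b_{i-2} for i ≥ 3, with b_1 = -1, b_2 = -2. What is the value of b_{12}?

b_3 = 4, b_4 = 16, b_5 = -8, b_6 = -104, b_7 = -56, b_8 = 568, b_9 = 904, b_{10} = -2504, b_{11} = -7928, b_{12} = 7096.

7096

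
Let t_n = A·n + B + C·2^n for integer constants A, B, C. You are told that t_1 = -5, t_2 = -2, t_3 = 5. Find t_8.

The three given values yield: A + B + 2C = -5; 2A + B + 4C = -2; 3A + B + 8C = 5.
Subtracting the first from the second: A + 2C = 3.
Subtracting the second from the third: A + 4C = 7.
Solving: C = 2, A = -1, then B = -8.
So t_n = -1·n + (-8) + 2·2^n; at n=8 this is 496.

496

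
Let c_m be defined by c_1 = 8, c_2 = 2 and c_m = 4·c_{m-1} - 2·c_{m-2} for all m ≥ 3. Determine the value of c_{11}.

-204416

c_3 = -8; c_4 = -36; c_5 = -128; c_6 = -440; c_7 = -1504; c_8 = -5136; c_9 = -17536; c_{10} = -59872; c_{11} = -204416.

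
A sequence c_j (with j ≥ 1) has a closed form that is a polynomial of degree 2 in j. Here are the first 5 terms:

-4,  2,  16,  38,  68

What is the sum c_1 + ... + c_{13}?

1st diffs: 6, 14, 22, 30.
2nd diffs: 8, 8, 8 (constant).
Newton forward-difference form: c_j = -4 + 6·C(j-1,1) + 8·C(j-1,2).
Continuing: …, 106, 152, 206, 268, …, c_{13} = 596.
Summing j = 1..13 (13 terms) gives 2704.

2704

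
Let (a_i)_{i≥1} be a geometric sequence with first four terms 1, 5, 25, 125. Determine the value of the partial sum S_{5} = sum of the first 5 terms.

Common ratio r = 5.
a_i = 1·5^(i-1).
S = 1·(5^5 - 1)/(5 - 1) = 1·(3125 - 1)/(4) = 781.

781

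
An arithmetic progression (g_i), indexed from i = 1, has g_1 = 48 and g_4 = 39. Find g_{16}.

3

Common difference d = (39 - 48) / (4 - 1) = -3.
g_i = 48 + (i - 1)·(-3).
g_{16} = 48 + 15·(-3) = 3.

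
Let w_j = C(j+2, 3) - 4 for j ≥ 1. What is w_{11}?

282

C(13, 3) = 286, so w_{11} = 282.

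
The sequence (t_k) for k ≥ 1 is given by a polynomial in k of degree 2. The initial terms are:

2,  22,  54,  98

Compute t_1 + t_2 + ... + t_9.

1746

1st diffs: 20, 32, 44.
2nd diffs: 12, 12 (constant).
Newton forward-difference form: t_k = 2 + 20·C(k-1,1) + 12·C(k-1,2).
Continuing: …, 154, 222, 302, 394, …, t_9 = 498.
Summing k = 1..9 (9 terms) gives 1746.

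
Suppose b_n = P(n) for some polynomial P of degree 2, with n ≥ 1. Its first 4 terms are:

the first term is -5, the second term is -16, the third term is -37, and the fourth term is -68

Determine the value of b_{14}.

-928

1st diffs: -11, -21, -31.
2nd diffs: -10, -10 (constant).
Newton forward-difference form: b_n = -5 + (-11)·C(n-1,1) + (-10)·C(n-1,2).
At n = 14: n-1 = 13, so b_{14} = -5 - 143 - 780 = -928.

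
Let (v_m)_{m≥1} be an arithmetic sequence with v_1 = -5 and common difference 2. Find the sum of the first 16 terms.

160

v_m = -5 + (m - 1)·2.
v_{16} = 25; S = 16·(-5 + 25)/2 = 160.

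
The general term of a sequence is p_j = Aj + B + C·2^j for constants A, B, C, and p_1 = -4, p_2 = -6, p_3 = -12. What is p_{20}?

The three given values yield: A + B + 2C = -4; 2A + B + 4C = -6; 3A + B + 8C = -12.
Subtracting the first from the second: A + 2C = -2.
Subtracting the second from the third: A + 4C = -6.
Solving: C = -2, A = 2, then B = -2.
Hence p_{20} = 2·20 + (-2) + (-2)·1048576 = -2097114.

-2097114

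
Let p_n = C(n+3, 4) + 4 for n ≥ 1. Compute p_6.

C(9, 4) = 126, so p_6 = 130.

130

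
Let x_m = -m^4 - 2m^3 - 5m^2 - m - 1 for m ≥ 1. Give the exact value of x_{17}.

-94810

x_{17} = -1·17^4 - 2·17^3 - 5·17^2 - 1·17 - 1 = -94810.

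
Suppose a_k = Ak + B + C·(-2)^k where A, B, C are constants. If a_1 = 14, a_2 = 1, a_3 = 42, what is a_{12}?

At k = 1, 2, 3: A + B - 2C = 14; 2A + B + 4C = 1; 3A + B - 8C = 42.
Subtracting the first from the second: A + 6C = -13.
Subtracting the second from the third: A - 12C = 41.
Solving: C = -3, A = 5, then B = 3.
Hence a_{12} = 5·12 + 3 + (-3)·4096 = -12225.

-12225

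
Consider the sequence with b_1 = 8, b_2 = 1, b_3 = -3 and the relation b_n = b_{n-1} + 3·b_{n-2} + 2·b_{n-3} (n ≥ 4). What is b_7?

110

b_4 = 16, b_5 = 9, b_6 = 51, b_7 = 110.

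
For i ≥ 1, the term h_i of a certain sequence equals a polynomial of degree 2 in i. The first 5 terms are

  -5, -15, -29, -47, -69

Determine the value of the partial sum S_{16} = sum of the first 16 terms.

1st diffs: -10, -14, -18, -22.
2nd diffs: -4, -4, -4 (constant).
Newton forward-difference form: h_i = -5 + (-10)·C(i-1,1) + (-4)·C(i-1,2).
Continuing: …, -95, -125, -159, -197, …, h_{16} = -575.
Summing i = 1..16 (16 terms) gives -3520.

-3520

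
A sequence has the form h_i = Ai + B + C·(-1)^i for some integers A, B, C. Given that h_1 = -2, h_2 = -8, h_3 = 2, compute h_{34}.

56

At i = 1, 2, 3: A + B - C = -2; 2A + B + C = -8; 3A + B - C = 2.
Subtracting the first from the second: A + 2C = -6.
Subtracting the second from the third: A - 2C = 10.
Solving: C = -4, A = 2, then B = -8.
So h_i = 2·i + (-8) + (-4)·(-1)^i; at i=34 this is 56.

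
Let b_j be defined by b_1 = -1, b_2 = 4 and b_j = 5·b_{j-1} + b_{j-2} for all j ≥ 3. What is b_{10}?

Applying the relation repeatedly:
b_3 = 19;  b_4 = 99;  b_5 = 514;  b_6 = 2669;  b_7 = 13859;  b_8 = 71964;  b_9 = 373679;  b_{10} = 1940359.

1940359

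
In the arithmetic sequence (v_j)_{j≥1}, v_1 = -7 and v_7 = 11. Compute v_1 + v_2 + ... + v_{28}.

938

Common difference d = (11 - (-7)) / (7 - 1) = 3.
v_j = -7 + (j - 1)·3.
v_{28} = 74; S = 28·(-7 + 74)/2 = 938.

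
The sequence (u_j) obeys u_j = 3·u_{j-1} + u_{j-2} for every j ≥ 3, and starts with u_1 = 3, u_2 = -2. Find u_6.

Compute successive terms:
u_3 = -3, u_4 = -11, u_5 = -36, u_6 = -119.

-119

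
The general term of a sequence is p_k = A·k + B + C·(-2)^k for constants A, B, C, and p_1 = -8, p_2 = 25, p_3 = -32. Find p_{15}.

At k = 1, 2, 3: A + B - 2C = -8; 2A + B + 4C = 25; 3A + B - 8C = -32.
Subtracting the first from the second: A + 6C = 33.
Subtracting the second from the third: A - 12C = -57.
Solving: C = 5, A = 3, then B = -1.
Hence p_{15} = 3·15 + (-1) + 5·(-32768) = -163796.

-163796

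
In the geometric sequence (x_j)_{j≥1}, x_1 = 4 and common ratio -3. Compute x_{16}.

-57395628

x_j = 4·(-3)^(j-1).
x_{16} = 4·(-3)^15 = -57395628.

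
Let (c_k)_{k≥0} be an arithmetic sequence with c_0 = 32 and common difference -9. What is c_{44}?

c_k = 32 + (k - 0)·(-9).
c_{44} = 32 + 44·(-9) = -364.

-364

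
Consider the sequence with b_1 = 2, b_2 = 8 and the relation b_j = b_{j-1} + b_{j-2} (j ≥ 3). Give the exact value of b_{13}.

1330

Applying the relation repeatedly:
b_3 = 10  b_4 = 18  b_5 = 28  …  b_{10} = 314  b_{11} = 508  b_{12} = 822  b_{13} = 1330.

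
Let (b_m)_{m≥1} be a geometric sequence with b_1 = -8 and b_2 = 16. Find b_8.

1024

Common ratio r = -2.
b_m = (-8)·(-2)^(m-1).
b_8 = (-8)·(-2)^7 = 1024.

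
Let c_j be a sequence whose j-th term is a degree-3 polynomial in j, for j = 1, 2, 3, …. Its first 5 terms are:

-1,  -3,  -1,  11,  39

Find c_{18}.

1st diffs: -2, 2, 12, 28.
2nd diffs: 4, 10, 16.
3rd diffs: 6, 6 (constant).
Newton forward-difference form: c_j = -1 + (-2)·C(j-1,1) + 4·C(j-1,2) + 6·C(j-1,3).
At j = 18: j-1 = 17, so c_{18} = -1 - 34 + 544 + 4080 = 4589.

4589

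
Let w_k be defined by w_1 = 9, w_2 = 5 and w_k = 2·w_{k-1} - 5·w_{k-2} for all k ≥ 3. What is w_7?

Applying the relation repeatedly:
w_3 = -35  w_4 = -95  w_5 = -15  w_6 = 445  w_7 = 965.

965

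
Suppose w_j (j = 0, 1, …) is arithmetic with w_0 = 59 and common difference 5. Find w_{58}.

w_j = 59 + (j - 0)·5.
w_{58} = 59 + 58·5 = 349.

349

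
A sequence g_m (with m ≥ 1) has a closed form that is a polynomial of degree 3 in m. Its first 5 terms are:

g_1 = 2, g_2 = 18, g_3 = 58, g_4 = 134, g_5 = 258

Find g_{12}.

3478

1st diffs: 16, 40, 76, 124.
2nd diffs: 24, 36, 48.
3rd diffs: 12, 12 (constant).
Newton forward-difference form: g_m = 2 + 16·C(m-1,1) + 24·C(m-1,2) + 12·C(m-1,3).
At m = 12: m-1 = 11, so g_{12} = 2 + 176 + 1320 + 1980 = 3478.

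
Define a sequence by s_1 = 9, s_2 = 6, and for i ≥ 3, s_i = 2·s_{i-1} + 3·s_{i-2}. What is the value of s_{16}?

53808396

Applying the relation repeatedly:
s_3 = 39; s_4 = 96; s_5 = 309; …; s_{13} = 1992909; s_{14} = 5978706; s_{15} = 17936139; s_{16} = 53808396.
(Characteristic roots are 3 and -1.)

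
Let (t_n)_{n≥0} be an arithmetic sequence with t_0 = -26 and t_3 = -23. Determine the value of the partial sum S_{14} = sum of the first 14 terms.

-273

Common difference d = (-23 - (-26)) / (3 - 0) = 1.
t_n = -26 + (n - 0)·1.
t_{13} = -13; S = 14·(-26 + (-13))/2 = -273.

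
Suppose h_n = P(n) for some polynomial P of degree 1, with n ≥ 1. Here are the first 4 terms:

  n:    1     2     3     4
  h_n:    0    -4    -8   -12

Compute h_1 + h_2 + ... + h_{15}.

-420

1st diffs: -4, -4, -4 (constant).
So h_n = -4n + 4.
Continuing: …, -16, -20, -24, -28, …, h_{15} = -56.
Summing n = 1..15 (15 terms) gives -420.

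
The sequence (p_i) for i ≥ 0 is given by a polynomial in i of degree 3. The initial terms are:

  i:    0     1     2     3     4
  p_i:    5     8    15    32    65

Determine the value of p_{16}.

1st diffs: 3, 7, 17, 33.
2nd diffs: 4, 10, 16.
3rd diffs: 6, 6 (constant).
Newton forward-difference form: p_i = 5 + 3·C(i,1) + 4·C(i,2) + 6·C(i,3).
At i = 16: i = 16, so p_{16} = 5 + 48 + 480 + 3360 = 3893.

3893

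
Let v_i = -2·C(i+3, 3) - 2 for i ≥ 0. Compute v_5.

-114

C(8, 3) = 56, so v_5 = -114.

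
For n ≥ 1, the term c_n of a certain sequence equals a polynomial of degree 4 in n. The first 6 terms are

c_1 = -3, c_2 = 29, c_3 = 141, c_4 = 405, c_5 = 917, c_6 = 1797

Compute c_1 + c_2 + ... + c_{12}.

1st diffs: 32, 112, 264, 512, 880.
2nd diffs: 80, 152, 248, 368.
3rd diffs: 72, 96, 120.
4th diffs: 24, 24 (constant).
Newton forward-difference form: c_n = -3 + 32·C(n-1,1) + 80·C(n-1,2) + 72·C(n-1,3) + 24·C(n-1,4).
Continuing: …, 3189, 5261, 8205, 12237, …, c_{12} = 24549.
Summing n = 1..12 (12 terms) gives 74324.

74324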